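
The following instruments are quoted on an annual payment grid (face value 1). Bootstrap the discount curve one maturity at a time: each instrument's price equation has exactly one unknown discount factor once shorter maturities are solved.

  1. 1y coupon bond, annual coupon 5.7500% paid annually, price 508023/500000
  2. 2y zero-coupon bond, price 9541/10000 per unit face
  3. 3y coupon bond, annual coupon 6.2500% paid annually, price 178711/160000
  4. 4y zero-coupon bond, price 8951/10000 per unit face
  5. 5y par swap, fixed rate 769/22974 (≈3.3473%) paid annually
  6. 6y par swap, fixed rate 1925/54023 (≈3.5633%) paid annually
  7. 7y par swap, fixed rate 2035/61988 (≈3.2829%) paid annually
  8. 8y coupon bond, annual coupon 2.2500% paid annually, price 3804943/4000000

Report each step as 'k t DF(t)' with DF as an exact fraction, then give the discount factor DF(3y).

step 1 [1y] bond c/1=23/400: DF=(508023/500000 − 23/400·(0))/(1+23/400) = 1201/1250 ≈ 0.960800
step 2 [2y] zero: DF = P = 9541/10000 ≈ 0.954100
step 3 [3y] bond c/1=1/16: DF=(178711/160000 − 1/16·(0.960800+0.954100))/(1+1/16) = 4693/5000 ≈ 0.938600
step 4 [4y] zero: DF = P = 8951/10000 ≈ 0.895100
step 5 [5y] swap r/1=769/22974: DF=(1 − 769/22974·(0.960800+0.954100+0.938600+0.895100))/(1+769/22974) = 4231/5000 ≈ 0.846200
step 6 [6y] swap r/1=1925/54023: DF=(1 − 1925/54023·(0.960800+0.954100+0.938600+0.895100+0.846200))/(1+1925/54023) = 323/400 ≈ 0.807500
step 7 [7y] swap r/1=2035/61988: DF=(1 − 2035/61988·(0.960800+0.954100+0.938600+0.895100+0.846200+0.807500))/(1+2035/61988) = 1593/2000 ≈ 0.796500
step 8 [8y] bond c/1=9/400: DF=(3804943/4000000 − 9/400·(0.960800+0.954100+0.938600+0.895100+0.846200+0.807500+0.796500))/(1+9/400) = 7939/10000 ≈ 0.793900

1 1 1201/1250
2 2 9541/10000
3 3 4693/5000
4 4 8951/10000
5 5 4231/5000
6 6 323/400
7 7 1593/2000
8 8 7939/10000
DF(3y) = 4693/5000 ≈ 0.938600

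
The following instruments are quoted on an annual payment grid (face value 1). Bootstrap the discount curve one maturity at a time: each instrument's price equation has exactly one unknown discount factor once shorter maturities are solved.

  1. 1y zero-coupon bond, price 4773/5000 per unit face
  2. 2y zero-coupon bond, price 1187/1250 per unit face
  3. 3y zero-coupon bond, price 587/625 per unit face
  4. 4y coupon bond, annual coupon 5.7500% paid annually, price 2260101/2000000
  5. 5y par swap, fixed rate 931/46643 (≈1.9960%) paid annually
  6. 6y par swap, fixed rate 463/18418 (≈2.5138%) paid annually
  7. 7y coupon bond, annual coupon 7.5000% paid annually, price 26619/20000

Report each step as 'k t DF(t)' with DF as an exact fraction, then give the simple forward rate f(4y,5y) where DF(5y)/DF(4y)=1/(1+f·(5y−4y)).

1 1 4773/5000
2 2 1187/1250
3 3 587/625
4 4 457/500
5 5 9069/10000
6 6 8611/10000
7 7 4263/5000
f(4y,5y) = ((457/500)/(9069/10000) − 1)/(1) = 71/9069 ≈ 0.7829%

step 1 [1y] zero: DF = P = 4773/5000 ≈ 0.954600
step 2 [2y] zero: DF = P = 1187/1250 ≈ 0.949600
step 3 [3y] zero: DF = P = 587/625 ≈ 0.939200
step 4 [4y] bond c/1=23/400: DF=(2260101/2000000 − 23/400·(0.954600+0.949600+0.939200))/(1+23/400) = 457/500 ≈ 0.914000
step 5 [5y] swap r/1=931/46643: DF=(1 − 931/46643·(0.954600+0.949600+0.939200+0.914000))/(1+931/46643) = 9069/10000 ≈ 0.906900
step 6 [6y] swap r/1=463/18418: DF=(1 − 463/18418·(0.954600+0.949600+0.939200+0.914000+0.906900))/(1+463/18418) = 8611/10000 ≈ 0.861100
step 7 [7y] bond c/1=3/40: DF=(26619/20000 − 3/40·(0.954600+0.949600+0.939200+0.914000+0.906900+0.861100))/(1+3/40) = 4263/5000 ≈ 0.852600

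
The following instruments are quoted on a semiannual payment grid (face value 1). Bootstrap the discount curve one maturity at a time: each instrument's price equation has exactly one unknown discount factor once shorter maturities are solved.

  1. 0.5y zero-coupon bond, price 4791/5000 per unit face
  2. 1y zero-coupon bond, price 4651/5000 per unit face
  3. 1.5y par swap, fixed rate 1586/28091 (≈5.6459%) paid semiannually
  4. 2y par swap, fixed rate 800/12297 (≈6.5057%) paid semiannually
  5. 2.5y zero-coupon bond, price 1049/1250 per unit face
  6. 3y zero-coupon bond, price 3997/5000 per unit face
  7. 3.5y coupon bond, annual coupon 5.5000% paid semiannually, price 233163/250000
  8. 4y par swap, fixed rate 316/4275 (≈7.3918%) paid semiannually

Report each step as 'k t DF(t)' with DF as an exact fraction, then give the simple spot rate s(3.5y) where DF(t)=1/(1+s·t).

step 1 [0.5y] zero: DF = P = 4791/5000 ≈ 0.958200
step 2 [1y] zero: DF = P = 4651/5000 ≈ 0.930200
step 3 [1.5y] swap r/2=793/28091: DF=(1 − 793/28091·(0.958200+0.930200))/(1+793/28091) = 9207/10000 ≈ 0.920700
step 4 [2y] swap r/2=400/12297: DF=(1 − 400/12297·(0.958200+0.930200+0.920700))/(1+400/12297) = 22/25 ≈ 0.880000
step 5 [2.5y] zero: DF = P = 1049/1250 ≈ 0.839200
step 6 [3y] zero: DF = P = 3997/5000 ≈ 0.799400
step 7 [3.5y] bond c/2=11/400: DF=(233163/250000 − 11/400·(0.958200+0.930200+0.920700+0.880000+0.839200+0.799400))/(1+11/400) = 7651/10000 ≈ 0.765100
step 8 [4y] swap r/2=158/4275: DF=(1 − 158/4275·(0.958200+0.930200+0.920700+0.880000+0.839200+0.799400+0.765100))/(1+158/4275) = 467/625 ≈ 0.747200

1 1/2 4791/5000
2 1 4651/5000
3 3/2 9207/10000
4 2 22/25
5 5/2 1049/1250
6 3 3997/5000
7 7/2 7651/10000
8 4 467/625
s(3.5y) = (1/(7651/10000) − 1)/(7/2) = 4698/53557 ≈ 8.7720%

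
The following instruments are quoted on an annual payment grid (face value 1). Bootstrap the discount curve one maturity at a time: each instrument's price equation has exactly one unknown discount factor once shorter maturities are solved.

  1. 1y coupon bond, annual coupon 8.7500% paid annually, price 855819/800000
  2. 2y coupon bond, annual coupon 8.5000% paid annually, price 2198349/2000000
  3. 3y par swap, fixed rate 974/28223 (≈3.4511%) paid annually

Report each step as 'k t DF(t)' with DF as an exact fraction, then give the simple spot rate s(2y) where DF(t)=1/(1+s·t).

step 1 [1y] bond c/1=7/80: DF=(855819/800000 − 7/80·(0))/(1+7/80) = 9837/10000 ≈ 0.983700
step 2 [2y] bond c/1=17/200: DF=(2198349/2000000 − 17/200·(0.983700))/(1+17/200) = 117/125 ≈ 0.936000
step 3 [3y] swap r/1=974/28223: DF=(1 − 974/28223·(0.983700+0.936000))/(1+974/28223) = 4513/5000 ≈ 0.902600

1 1 9837/10000
2 2 117/125
3 3 4513/5000
s(2y) = (1/(117/125) − 1)/(2) = 4/117 ≈ 3.4188%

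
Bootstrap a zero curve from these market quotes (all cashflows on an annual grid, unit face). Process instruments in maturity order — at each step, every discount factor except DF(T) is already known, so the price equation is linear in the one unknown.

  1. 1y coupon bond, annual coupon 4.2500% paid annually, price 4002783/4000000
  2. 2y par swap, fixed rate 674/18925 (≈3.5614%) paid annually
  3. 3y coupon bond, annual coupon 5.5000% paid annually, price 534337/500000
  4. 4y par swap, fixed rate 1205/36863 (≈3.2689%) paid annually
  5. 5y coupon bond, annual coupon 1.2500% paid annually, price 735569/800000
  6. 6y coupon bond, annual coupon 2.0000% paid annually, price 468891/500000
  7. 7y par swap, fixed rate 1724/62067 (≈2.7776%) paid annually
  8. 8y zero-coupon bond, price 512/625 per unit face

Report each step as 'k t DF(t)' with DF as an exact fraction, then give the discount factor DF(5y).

1 1 9599/10000
2 2 4663/5000
3 3 9143/10000
4 4 1759/2000
5 5 4313/5000
6 6 4151/5000
7 7 2069/2500
8 8 512/625
DF(5y) = 4313/5000 ≈ 0.862600

step 1 [1y] bond c/1=17/400: DF=(4002783/4000000 − 17/400·(0))/(1+17/400) = 9599/10000 ≈ 0.959900
step 2 [2y] swap r/1=674/18925: DF=(1 − 674/18925·(0.959900))/(1+674/18925) = 4663/5000 ≈ 0.932600
step 3 [3y] bond c/1=11/200: DF=(534337/500000 − 11/200·(0.959900+0.932600))/(1+11/200) = 9143/10000 ≈ 0.914300
step 4 [4y] swap r/1=1205/36863: DF=(1 − 1205/36863·(0.959900+0.932600+0.914300))/(1+1205/36863) = 1759/2000 ≈ 0.879500
step 5 [5y] bond c/1=1/80: DF=(735569/800000 − 1/80·(0.959900+0.932600+0.914300+0.879500))/(1+1/80) = 4313/5000 ≈ 0.862600
step 6 [6y] bond c/1=1/50: DF=(468891/500000 − 1/50·(0.959900+0.932600+0.914300+0.879500+0.862600))/(1+1/50) = 4151/5000 ≈ 0.830200
step 7 [7y] swap r/1=1724/62067: DF=(1 − 1724/62067·(0.959900+0.932600+0.914300+0.879500+0.862600+0.830200))/(1+1724/62067) = 2069/2500 ≈ 0.827600
step 8 [8y] zero: DF = P = 512/625 ≈ 0.819200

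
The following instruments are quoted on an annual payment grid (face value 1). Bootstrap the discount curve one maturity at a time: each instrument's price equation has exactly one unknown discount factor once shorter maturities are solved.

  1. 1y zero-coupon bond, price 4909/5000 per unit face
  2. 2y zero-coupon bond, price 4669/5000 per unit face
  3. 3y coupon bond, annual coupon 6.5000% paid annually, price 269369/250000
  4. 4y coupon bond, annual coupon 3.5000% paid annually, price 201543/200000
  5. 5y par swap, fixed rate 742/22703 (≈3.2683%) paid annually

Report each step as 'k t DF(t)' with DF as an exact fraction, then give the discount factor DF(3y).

1 1 4909/5000
2 2 4669/5000
3 3 2237/2500
4 4 4393/5000
5 5 2129/2500
DF(3y) = 2237/2500 ≈ 0.894800

step 1 [1y] zero: DF = P = 4909/5000 ≈ 0.981800
step 2 [2y] zero: DF = P = 4669/5000 ≈ 0.933800
step 3 [3y] bond c/1=13/200: DF=(269369/250000 − 13/200·(0.981800+0.933800))/(1+13/200) = 2237/2500 ≈ 0.894800
step 4 [4y] bond c/1=7/200: DF=(201543/200000 − 7/200·(0.981800+0.933800+0.894800))/(1+7/200) = 4393/5000 ≈ 0.878600
step 5 [5y] swap r/1=742/22703: DF=(1 − 742/22703·(0.981800+0.933800+0.894800+0.878600))/(1+742/22703) = 2129/2500 ≈ 0.851600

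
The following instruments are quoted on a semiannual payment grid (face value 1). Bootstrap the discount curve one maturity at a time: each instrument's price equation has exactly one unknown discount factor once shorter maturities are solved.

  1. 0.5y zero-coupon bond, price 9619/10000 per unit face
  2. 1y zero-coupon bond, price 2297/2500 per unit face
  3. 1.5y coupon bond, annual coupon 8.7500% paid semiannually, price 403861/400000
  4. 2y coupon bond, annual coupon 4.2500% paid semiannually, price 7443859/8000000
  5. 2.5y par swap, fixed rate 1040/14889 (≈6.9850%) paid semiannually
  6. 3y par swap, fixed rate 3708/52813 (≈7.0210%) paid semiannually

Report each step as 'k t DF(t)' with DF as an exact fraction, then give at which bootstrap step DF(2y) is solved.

step 1 [0.5y] zero: DF = P = 9619/10000 ≈ 0.961900
step 2 [1y] zero: DF = P = 2297/2500 ≈ 0.918800
step 3 [1.5y] bond c/2=7/160: DF=(403861/400000 − 7/160·(0.961900+0.918800))/(1+7/160) = 1777/2000 ≈ 0.888500
step 4 [2y] bond c/2=17/800: DF=(7443859/8000000 − 17/800·(0.961900+0.918800+0.888500))/(1+17/800) = 1707/2000 ≈ 0.853500
step 5 [2.5y] swap r/2=520/14889: DF=(1 − 520/14889·(0.961900+0.918800+0.888500+0.853500))/(1+520/14889) = 211/250 ≈ 0.844000
step 6 [3y] swap r/2=1854/52813: DF=(1 − 1854/52813·(0.961900+0.918800+0.888500+0.853500+0.844000))/(1+1854/52813) = 4073/5000 ≈ 0.814600

1 1/2 9619/10000
2 1 2297/2500
3 3/2 1777/2000
4 2 1707/2000
5 5/2 211/250
6 3 4073/5000
DF(2y) is solved at step 4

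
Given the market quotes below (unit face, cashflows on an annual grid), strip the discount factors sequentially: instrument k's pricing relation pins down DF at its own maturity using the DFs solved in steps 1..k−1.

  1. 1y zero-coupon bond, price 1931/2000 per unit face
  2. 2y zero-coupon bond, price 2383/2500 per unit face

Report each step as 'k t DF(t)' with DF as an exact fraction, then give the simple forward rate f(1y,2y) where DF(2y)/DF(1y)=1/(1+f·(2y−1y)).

step 1 [1y] zero: DF = P = 1931/2000 ≈ 0.965500
step 2 [2y] zero: DF = P = 2383/2500 ≈ 0.953200

1 1 1931/2000
2 2 2383/2500
f(1y,2y) = ((1931/2000)/(2383/2500) − 1)/(1) = 123/9532 ≈ 1.2904%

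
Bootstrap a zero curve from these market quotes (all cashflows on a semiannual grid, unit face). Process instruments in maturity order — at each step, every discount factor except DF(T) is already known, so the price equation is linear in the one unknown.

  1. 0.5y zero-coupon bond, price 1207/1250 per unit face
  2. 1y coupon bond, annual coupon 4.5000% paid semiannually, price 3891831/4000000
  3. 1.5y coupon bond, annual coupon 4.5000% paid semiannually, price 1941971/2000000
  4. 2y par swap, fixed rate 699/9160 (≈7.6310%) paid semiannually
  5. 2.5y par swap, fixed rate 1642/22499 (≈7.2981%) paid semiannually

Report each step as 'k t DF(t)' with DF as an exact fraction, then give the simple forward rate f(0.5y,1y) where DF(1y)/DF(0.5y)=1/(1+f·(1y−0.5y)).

step 1 [0.5y] zero: DF = P = 1207/1250 ≈ 0.965600
step 2 [1y] bond c/2=9/400: DF=(3891831/4000000 − 9/400·(0.965600))/(1+9/400) = 9303/10000 ≈ 0.930300
step 3 [1.5y] bond c/2=9/400: DF=(1941971/2000000 − 9/400·(0.965600+0.930300))/(1+9/400) = 9079/10000 ≈ 0.907900
step 4 [2y] swap r/2=699/18320: DF=(1 − 699/18320·(0.965600+0.930300+0.907900))/(1+699/18320) = 4301/5000 ≈ 0.860200
step 5 [2.5y] swap r/2=821/22499: DF=(1 − 821/22499·(0.965600+0.930300+0.907900+0.860200))/(1+821/22499) = 4179/5000 ≈ 0.835800

1 1/2 1207/1250
2 1 9303/10000
3 3/2 9079/10000
4 2 4301/5000
5 5/2 4179/5000
f(0.5y,1y) = ((1207/1250)/(9303/10000) − 1)/(1/2) = 706/9303 ≈ 7.5889%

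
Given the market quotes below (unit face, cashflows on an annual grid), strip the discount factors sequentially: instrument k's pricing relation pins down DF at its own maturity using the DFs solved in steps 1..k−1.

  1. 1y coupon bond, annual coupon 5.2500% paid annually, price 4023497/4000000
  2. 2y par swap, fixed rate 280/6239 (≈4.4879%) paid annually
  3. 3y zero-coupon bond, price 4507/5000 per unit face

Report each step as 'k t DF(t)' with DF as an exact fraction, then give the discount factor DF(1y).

step 1 [1y] bond c/1=21/400: DF=(4023497/4000000 − 21/400·(0))/(1+21/400) = 9557/10000 ≈ 0.955700
step 2 [2y] swap r/1=280/6239: DF=(1 − 280/6239·(0.955700))/(1+280/6239) = 229/250 ≈ 0.916000
step 3 [3y] zero: DF = P = 4507/5000 ≈ 0.901400

1 1 9557/10000
2 2 229/250
3 3 4507/5000
DF(1y) = 9557/10000 ≈ 0.955700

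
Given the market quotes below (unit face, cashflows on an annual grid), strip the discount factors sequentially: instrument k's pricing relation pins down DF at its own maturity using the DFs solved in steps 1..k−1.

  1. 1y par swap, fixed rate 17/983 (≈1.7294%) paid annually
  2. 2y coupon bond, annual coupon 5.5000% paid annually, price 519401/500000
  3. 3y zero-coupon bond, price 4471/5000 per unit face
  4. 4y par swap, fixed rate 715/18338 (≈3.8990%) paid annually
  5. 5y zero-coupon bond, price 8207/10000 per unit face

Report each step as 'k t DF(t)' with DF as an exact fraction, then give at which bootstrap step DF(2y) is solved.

1 1 983/1000
2 2 4667/5000
3 3 4471/5000
4 4 857/1000
5 5 8207/10000
DF(2y) is solved at step 2

step 1 [1y] swap r/1=17/983: DF=(1 − 17/983·(0))/(1+17/983) = 983/1000 ≈ 0.983000
step 2 [2y] bond c/1=11/200: DF=(519401/500000 − 11/200·(0.983000))/(1+11/200) = 4667/5000 ≈ 0.933400
step 3 [3y] zero: DF = P = 4471/5000 ≈ 0.894200
step 4 [4y] swap r/1=715/18338: DF=(1 − 715/18338·(0.983000+0.933400+0.894200))/(1+715/18338) = 857/1000 ≈ 0.857000
step 5 [5y] zero: DF = P = 8207/10000 ≈ 0.820700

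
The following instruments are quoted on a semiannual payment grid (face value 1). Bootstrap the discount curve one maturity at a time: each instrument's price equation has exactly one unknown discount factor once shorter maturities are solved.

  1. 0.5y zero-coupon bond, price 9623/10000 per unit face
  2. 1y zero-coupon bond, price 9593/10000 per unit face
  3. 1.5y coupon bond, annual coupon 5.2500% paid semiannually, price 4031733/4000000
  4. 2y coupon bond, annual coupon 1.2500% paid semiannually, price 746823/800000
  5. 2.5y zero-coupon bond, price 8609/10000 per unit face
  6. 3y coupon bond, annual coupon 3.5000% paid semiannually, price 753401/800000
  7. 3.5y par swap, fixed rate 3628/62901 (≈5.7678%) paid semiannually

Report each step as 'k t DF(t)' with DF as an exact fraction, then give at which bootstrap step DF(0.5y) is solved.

step 1 [0.5y] zero: DF = P = 9623/10000 ≈ 0.962300
step 2 [1y] zero: DF = P = 9593/10000 ≈ 0.959300
step 3 [1.5y] bond c/2=21/800: DF=(4031733/4000000 − 21/800·(0.962300+0.959300))/(1+21/800) = 933/1000 ≈ 0.933000
step 4 [2y] bond c/2=1/160: DF=(746823/800000 − 1/160·(0.962300+0.959300+0.933000))/(1+1/160) = 91/100 ≈ 0.910000
step 5 [2.5y] zero: DF = P = 8609/10000 ≈ 0.860900
step 6 [3y] bond c/2=7/400: DF=(753401/800000 − 7/400·(0.962300+0.959300+0.933000+0.910000+0.860900))/(1+7/400) = 423/500 ≈ 0.846000
step 7 [3.5y] swap r/2=1814/62901: DF=(1 − 1814/62901·(0.962300+0.959300+0.933000+0.910000+0.860900+0.846000))/(1+1814/62901) = 4093/5000 ≈ 0.818600

1 1/2 9623/10000
2 1 9593/10000
3 3/2 933/1000
4 2 91/100
5 5/2 8609/10000
6 3 423/500
7 7/2 4093/5000
DF(0.5y) is solved at step 1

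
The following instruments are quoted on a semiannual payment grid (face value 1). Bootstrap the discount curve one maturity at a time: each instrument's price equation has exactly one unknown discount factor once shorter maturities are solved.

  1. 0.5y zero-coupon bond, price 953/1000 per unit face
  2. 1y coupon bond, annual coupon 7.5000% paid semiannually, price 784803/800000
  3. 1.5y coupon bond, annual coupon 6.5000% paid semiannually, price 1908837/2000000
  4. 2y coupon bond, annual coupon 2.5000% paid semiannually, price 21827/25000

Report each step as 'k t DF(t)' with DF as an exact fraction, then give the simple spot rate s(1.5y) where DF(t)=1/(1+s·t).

step 1 [0.5y] zero: DF = P = 953/1000 ≈ 0.953000
step 2 [1y] bond c/2=3/80: DF=(784803/800000 − 3/80·(0.953000))/(1+3/80) = 9111/10000 ≈ 0.911100
step 3 [1.5y] bond c/2=13/400: DF=(1908837/2000000 − 13/400·(0.953000+0.911100))/(1+13/400) = 8657/10000 ≈ 0.865700
step 4 [2y] bond c/2=1/80: DF=(21827/25000 − 1/80·(0.953000+0.911100+0.865700))/(1+1/80) = 4143/5000 ≈ 0.828600

1 1/2 953/1000
2 1 9111/10000
3 3/2 8657/10000
4 2 4143/5000
s(1.5y) = (1/(8657/10000) − 1)/(3/2) = 2686/25971 ≈ 10.3423%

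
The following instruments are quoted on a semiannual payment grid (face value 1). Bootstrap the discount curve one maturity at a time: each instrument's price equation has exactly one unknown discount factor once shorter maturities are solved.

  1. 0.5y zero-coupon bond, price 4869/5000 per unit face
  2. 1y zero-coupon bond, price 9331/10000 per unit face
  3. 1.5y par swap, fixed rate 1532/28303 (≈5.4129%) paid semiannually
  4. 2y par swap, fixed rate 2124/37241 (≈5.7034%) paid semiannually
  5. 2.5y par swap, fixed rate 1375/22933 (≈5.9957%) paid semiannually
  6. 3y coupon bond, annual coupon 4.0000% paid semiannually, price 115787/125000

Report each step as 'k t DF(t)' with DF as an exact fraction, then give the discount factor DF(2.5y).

step 1 [0.5y] zero: DF = P = 4869/5000 ≈ 0.973800
step 2 [1y] zero: DF = P = 9331/10000 ≈ 0.933100
step 3 [1.5y] swap r/2=766/28303: DF=(1 − 766/28303·(0.973800+0.933100))/(1+766/28303) = 4617/5000 ≈ 0.923400
step 4 [2y] swap r/2=1062/37241: DF=(1 − 1062/37241·(0.973800+0.933100+0.923400))/(1+1062/37241) = 4469/5000 ≈ 0.893800
step 5 [2.5y] swap r/2=1375/45866: DF=(1 − 1375/45866·(0.973800+0.933100+0.923400+0.893800))/(1+1375/45866) = 69/80 ≈ 0.862500
step 6 [3y] bond c/2=1/50: DF=(115787/125000 − 1/50·(0.973800+0.933100+0.923400+0.893800+0.862500))/(1+1/50) = 4091/5000 ≈ 0.818200

1 1/2 4869/5000
2 1 9331/10000
3 3/2 4617/5000
4 2 4469/5000
5 5/2 69/80
6 3 4091/5000
DF(2.5y) = 69/80 ≈ 0.862500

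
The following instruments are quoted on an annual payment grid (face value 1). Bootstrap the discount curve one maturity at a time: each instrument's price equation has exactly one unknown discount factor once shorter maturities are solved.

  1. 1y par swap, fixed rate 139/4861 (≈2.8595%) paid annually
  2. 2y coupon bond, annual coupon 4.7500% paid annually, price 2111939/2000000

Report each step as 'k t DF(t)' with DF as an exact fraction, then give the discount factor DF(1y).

step 1 [1y] swap r/1=139/4861: DF=(1 − 139/4861·(0))/(1+139/4861) = 4861/5000 ≈ 0.972200
step 2 [2y] bond c/1=19/400: DF=(2111939/2000000 − 19/400·(0.972200))/(1+19/400) = 241/250 ≈ 0.964000

1 1 4861/5000
2 2 241/250
DF(1y) = 4861/5000 ≈ 0.972200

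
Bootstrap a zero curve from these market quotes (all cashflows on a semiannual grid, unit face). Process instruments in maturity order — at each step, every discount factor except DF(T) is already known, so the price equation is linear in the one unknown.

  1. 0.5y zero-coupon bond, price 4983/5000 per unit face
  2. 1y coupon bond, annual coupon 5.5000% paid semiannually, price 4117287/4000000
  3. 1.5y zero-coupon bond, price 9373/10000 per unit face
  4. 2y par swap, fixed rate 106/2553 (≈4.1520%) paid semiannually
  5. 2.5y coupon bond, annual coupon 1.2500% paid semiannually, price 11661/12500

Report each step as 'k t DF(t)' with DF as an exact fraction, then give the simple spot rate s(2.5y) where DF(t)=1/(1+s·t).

1 1/2 4983/5000
2 1 9751/10000
3 3/2 9373/10000
4 2 1841/2000
5 5/2 9033/10000
s(2.5y) = (1/(9033/10000) − 1)/(5/2) = 1934/45165 ≈ 4.2821%

step 1 [0.5y] zero: DF = P = 4983/5000 ≈ 0.996600
step 2 [1y] bond c/2=11/400: DF=(4117287/4000000 − 11/400·(0.996600))/(1+11/400) = 9751/10000 ≈ 0.975100
step 3 [1.5y] zero: DF = P = 9373/10000 ≈ 0.937300
step 4 [2y] swap r/2=53/2553: DF=(1 − 53/2553·(0.996600+0.975100+0.937300))/(1+53/2553) = 1841/2000 ≈ 0.920500
step 5 [2.5y] bond c/2=1/160: DF=(11661/12500 − 1/160·(0.996600+0.975100+0.937300+0.920500))/(1+1/160) = 9033/10000 ≈ 0.903300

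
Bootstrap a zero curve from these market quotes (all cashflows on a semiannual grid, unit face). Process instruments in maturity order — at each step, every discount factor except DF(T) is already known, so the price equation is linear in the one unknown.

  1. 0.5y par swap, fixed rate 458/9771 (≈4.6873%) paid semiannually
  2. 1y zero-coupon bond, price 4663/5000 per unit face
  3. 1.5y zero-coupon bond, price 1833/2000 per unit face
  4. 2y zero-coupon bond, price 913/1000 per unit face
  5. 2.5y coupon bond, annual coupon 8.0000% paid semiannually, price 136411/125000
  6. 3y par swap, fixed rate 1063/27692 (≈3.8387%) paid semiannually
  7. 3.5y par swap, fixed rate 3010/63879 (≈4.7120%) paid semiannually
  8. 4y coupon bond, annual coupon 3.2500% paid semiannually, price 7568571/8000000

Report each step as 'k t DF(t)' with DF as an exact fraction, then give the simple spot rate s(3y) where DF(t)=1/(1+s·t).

1 1/2 9771/10000
2 1 4663/5000
3 3/2 1833/2000
4 2 913/1000
5 5/2 1811/2000
6 3 8937/10000
7 7/2 1699/2000
8 4 518/625
s(3y) = (1/(8937/10000) − 1)/(3) = 1063/26811 ≈ 3.9648%

step 1 [0.5y] swap r/2=229/9771: DF=(1 − 229/9771·(0))/(1+229/9771) = 9771/10000 ≈ 0.977100
step 2 [1y] zero: DF = P = 4663/5000 ≈ 0.932600
step 3 [1.5y] zero: DF = P = 1833/2000 ≈ 0.916500
step 4 [2y] zero: DF = P = 913/1000 ≈ 0.913000
step 5 [2.5y] bond c/2=1/25: DF=(136411/125000 − 1/25·(0.977100+0.932600+0.916500+0.913000))/(1+1/25) = 1811/2000 ≈ 0.905500
step 6 [3y] swap r/2=1063/55384: DF=(1 − 1063/55384·(0.977100+0.932600+0.916500+0.913000+0.905500))/(1+1063/55384) = 8937/10000 ≈ 0.893700
step 7 [3.5y] swap r/2=1505/63879: DF=(1 − 1505/63879·(0.977100+0.932600+0.916500+0.913000+0.905500+0.893700))/(1+1505/63879) = 1699/2000 ≈ 0.849500
step 8 [4y] bond c/2=13/800: DF=(7568571/8000000 − 13/800·(0.977100+0.932600+0.916500+0.913000+0.905500+0.893700+0.849500))/(1+13/800) = 518/625 ≈ 0.828800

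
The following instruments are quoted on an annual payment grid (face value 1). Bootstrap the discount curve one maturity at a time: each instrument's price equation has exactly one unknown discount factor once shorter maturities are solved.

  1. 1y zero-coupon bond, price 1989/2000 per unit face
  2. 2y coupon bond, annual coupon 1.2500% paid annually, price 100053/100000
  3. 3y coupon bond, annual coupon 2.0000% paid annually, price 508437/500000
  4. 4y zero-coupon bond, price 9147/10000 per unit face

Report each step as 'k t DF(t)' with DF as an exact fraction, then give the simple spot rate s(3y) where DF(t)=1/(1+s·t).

step 1 [1y] zero: DF = P = 1989/2000 ≈ 0.994500
step 2 [2y] bond c/1=1/80: DF=(100053/100000 − 1/80·(0.994500))/(1+1/80) = 9759/10000 ≈ 0.975900
step 3 [3y] bond c/1=1/50: DF=(508437/500000 − 1/50·(0.994500+0.975900))/(1+1/50) = 9583/10000 ≈ 0.958300
step 4 [4y] zero: DF = P = 9147/10000 ≈ 0.914700

1 1 1989/2000
2 2 9759/10000
3 3 9583/10000
4 4 9147/10000
s(3y) = (1/(9583/10000) − 1)/(3) = 139/9583 ≈ 1.4505%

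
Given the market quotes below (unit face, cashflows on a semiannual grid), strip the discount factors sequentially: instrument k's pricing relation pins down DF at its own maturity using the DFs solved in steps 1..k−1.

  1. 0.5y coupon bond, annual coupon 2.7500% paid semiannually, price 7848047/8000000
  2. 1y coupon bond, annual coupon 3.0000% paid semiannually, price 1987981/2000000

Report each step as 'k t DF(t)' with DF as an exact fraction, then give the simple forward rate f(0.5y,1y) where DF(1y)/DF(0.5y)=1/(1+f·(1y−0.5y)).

1 1/2 9677/10000
2 1 193/200
f(0.5y,1y) = ((9677/10000)/(193/200) − 1)/(1/2) = 27/4825 ≈ 0.5596%

step 1 [0.5y] bond c/2=11/800: DF=(7848047/8000000 − 11/800·(0))/(1+11/800) = 9677/10000 ≈ 0.967700
step 2 [1y] bond c/2=3/200: DF=(1987981/2000000 − 3/200·(0.967700))/(1+3/200) = 193/200 ≈ 0.965000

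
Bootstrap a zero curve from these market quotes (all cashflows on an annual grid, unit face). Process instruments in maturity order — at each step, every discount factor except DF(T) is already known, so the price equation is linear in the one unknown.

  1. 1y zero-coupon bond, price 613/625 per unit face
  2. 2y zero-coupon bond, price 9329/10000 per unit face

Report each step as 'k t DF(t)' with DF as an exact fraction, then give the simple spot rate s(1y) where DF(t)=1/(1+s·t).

step 1 [1y] zero: DF = P = 613/625 ≈ 0.980800
step 2 [2y] zero: DF = P = 9329/10000 ≈ 0.932900

1 1 613/625
2 2 9329/10000
s(1y) = (1/(613/625) − 1)/(1) = 12/613 ≈ 1.9576%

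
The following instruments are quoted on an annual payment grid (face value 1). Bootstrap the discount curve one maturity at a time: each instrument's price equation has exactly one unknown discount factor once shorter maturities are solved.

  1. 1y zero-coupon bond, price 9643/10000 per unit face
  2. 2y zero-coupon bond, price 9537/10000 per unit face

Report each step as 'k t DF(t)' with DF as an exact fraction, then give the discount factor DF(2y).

1 1 9643/10000
2 2 9537/10000
DF(2y) = 9537/10000 ≈ 0.953700

step 1 [1y] zero: DF = P = 9643/10000 ≈ 0.964300
step 2 [2y] zero: DF = P = 9537/10000 ≈ 0.953700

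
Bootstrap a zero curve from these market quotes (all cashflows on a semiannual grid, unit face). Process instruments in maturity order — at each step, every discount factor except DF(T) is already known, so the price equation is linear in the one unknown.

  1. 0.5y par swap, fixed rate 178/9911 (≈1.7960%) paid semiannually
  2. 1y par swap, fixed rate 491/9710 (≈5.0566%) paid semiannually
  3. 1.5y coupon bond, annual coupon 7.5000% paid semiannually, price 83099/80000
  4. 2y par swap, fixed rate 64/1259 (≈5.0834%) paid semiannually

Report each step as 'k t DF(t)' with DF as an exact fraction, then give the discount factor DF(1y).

1 1/2 9911/10000
2 1 9509/10000
3 3/2 931/1000
4 2 113/125
DF(1y) = 9509/10000 ≈ 0.950900

step 1 [0.5y] swap r/2=89/9911: DF=(1 − 89/9911·(0))/(1+89/9911) = 9911/10000 ≈ 0.991100
step 2 [1y] swap r/2=491/19420: DF=(1 − 491/19420·(0.991100))/(1+491/19420) = 9509/10000 ≈ 0.950900
step 3 [1.5y] bond c/2=3/80: DF=(83099/80000 − 3/80·(0.991100+0.950900))/(1+3/80) = 931/1000 ≈ 0.931000
step 4 [2y] swap r/2=32/1259: DF=(1 − 32/1259·(0.991100+0.950900+0.931000))/(1+32/1259) = 113/125 ≈ 0.904000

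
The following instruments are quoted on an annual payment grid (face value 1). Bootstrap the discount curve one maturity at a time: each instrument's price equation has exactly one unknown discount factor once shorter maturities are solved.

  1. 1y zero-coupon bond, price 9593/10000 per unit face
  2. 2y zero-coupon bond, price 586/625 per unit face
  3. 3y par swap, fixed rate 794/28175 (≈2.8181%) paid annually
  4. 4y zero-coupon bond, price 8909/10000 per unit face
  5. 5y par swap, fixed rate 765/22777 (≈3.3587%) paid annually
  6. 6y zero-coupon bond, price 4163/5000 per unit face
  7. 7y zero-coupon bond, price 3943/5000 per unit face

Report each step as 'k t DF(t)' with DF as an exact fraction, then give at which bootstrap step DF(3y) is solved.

1 1 9593/10000
2 2 586/625
3 3 4603/5000
4 4 8909/10000
5 5 847/1000
6 6 4163/5000
7 7 3943/5000
DF(3y) is solved at step 3

step 1 [1y] zero: DF = P = 9593/10000 ≈ 0.959300
step 2 [2y] zero: DF = P = 586/625 ≈ 0.937600
step 3 [3y] swap r/1=794/28175: DF=(1 − 794/28175·(0.959300+0.937600))/(1+794/28175) = 4603/5000 ≈ 0.920600
step 4 [4y] zero: DF = P = 8909/10000 ≈ 0.890900
step 5 [5y] swap r/1=765/22777: DF=(1 − 765/22777·(0.959300+0.937600+0.920600+0.890900))/(1+765/22777) = 847/1000 ≈ 0.847000
step 6 [6y] zero: DF = P = 4163/5000 ≈ 0.832600
step 7 [7y] zero: DF = P = 3943/5000 ≈ 0.788600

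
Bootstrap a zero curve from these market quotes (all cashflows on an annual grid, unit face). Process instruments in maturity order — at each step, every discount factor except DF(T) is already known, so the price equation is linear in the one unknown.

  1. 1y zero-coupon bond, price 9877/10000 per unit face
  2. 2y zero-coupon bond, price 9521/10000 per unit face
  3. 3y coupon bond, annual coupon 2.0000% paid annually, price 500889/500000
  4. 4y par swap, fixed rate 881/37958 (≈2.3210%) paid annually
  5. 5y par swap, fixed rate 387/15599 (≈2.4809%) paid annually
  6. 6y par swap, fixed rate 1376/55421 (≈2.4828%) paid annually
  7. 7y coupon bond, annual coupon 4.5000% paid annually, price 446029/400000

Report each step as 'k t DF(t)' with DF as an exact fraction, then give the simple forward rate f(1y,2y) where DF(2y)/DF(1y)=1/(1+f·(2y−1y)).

step 1 [1y] zero: DF = P = 9877/10000 ≈ 0.987700
step 2 [2y] zero: DF = P = 9521/10000 ≈ 0.952100
step 3 [3y] bond c/1=1/50: DF=(500889/500000 − 1/50·(0.987700+0.952100))/(1+1/50) = 9441/10000 ≈ 0.944100
step 4 [4y] swap r/1=881/37958: DF=(1 − 881/37958·(0.987700+0.952100+0.944100))/(1+881/37958) = 9119/10000 ≈ 0.911900
step 5 [5y] swap r/1=387/15599: DF=(1 − 387/15599·(0.987700+0.952100+0.944100+0.911900))/(1+387/15599) = 8839/10000 ≈ 0.883900
step 6 [6y] swap r/1=1376/55421: DF=(1 − 1376/55421·(0.987700+0.952100+0.944100+0.911900+0.883900))/(1+1376/55421) = 539/625 ≈ 0.862400
step 7 [7y] bond c/1=9/200: DF=(446029/400000 − 9/200·(0.987700+0.952100+0.944100+0.911900+0.883900+0.862400))/(1+9/200) = 2071/2500 ≈ 0.828400

1 1 9877/10000
2 2 9521/10000
3 3 9441/10000
4 4 9119/10000
5 5 8839/10000
6 6 539/625
7 7 2071/2500
f(1y,2y) = ((9877/10000)/(9521/10000) − 1)/(1) = 356/9521 ≈ 3.7391%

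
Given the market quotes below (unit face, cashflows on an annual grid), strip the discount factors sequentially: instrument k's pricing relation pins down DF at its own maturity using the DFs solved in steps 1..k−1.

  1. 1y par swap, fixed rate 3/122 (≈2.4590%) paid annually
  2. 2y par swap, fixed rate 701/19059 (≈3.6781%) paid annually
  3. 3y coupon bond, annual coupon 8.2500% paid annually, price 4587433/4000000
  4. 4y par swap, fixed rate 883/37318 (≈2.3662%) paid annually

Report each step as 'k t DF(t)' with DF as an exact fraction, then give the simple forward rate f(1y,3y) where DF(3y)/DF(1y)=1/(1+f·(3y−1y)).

1 1 122/125
2 2 9299/10000
3 3 4571/5000
4 4 9117/10000
f(1y,3y) = ((122/125)/(4571/5000) − 1)/(2) = 309/9142 ≈ 3.3800%

step 1 [1y] swap r/1=3/122: DF=(1 − 3/122·(0))/(1+3/122) = 122/125 ≈ 0.976000
step 2 [2y] swap r/1=701/19059: DF=(1 − 701/19059·(0.976000))/(1+701/19059) = 9299/10000 ≈ 0.929900
step 3 [3y] bond c/1=33/400: DF=(4587433/4000000 − 33/400·(0.976000+0.929900))/(1+33/400) = 4571/5000 ≈ 0.914200
step 4 [4y] swap r/1=883/37318: DF=(1 − 883/37318·(0.976000+0.929900+0.914200))/(1+883/37318) = 9117/10000 ≈ 0.911700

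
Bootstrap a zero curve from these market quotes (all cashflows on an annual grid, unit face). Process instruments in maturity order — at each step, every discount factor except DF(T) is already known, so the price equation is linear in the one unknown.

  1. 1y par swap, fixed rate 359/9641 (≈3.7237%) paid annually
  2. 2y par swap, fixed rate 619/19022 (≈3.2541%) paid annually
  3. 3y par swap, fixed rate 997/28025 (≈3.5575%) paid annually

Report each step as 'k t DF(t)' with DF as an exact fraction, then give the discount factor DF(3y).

1 1 9641/10000
2 2 9381/10000
3 3 9003/10000
DF(3y) = 9003/10000 ≈ 0.900300

step 1 [1y] swap r/1=359/9641: DF=(1 − 359/9641·(0))/(1+359/9641) = 9641/10000 ≈ 0.964100
step 2 [2y] swap r/1=619/19022: DF=(1 − 619/19022·(0.964100))/(1+619/19022) = 9381/10000 ≈ 0.938100
step 3 [3y] swap r/1=997/28025: DF=(1 − 997/28025·(0.964100+0.938100))/(1+997/28025) = 9003/10000 ≈ 0.900300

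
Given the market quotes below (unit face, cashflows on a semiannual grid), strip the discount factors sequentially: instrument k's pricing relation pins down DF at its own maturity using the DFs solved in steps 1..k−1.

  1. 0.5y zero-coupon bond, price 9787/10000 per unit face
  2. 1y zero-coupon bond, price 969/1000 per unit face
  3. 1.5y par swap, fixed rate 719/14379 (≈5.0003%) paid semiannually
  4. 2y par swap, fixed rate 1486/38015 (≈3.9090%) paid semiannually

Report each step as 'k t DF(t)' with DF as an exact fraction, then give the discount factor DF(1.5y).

step 1 [0.5y] zero: DF = P = 9787/10000 ≈ 0.978700
step 2 [1y] zero: DF = P = 969/1000 ≈ 0.969000
step 3 [1.5y] swap r/2=719/28758: DF=(1 − 719/28758·(0.978700+0.969000))/(1+719/28758) = 9281/10000 ≈ 0.928100
step 4 [2y] swap r/2=743/38015: DF=(1 − 743/38015·(0.978700+0.969000+0.928100))/(1+743/38015) = 9257/10000 ≈ 0.925700

1 1/2 9787/10000
2 1 969/1000
3 3/2 9281/10000
4 2 9257/10000
DF(1.5y) = 9281/10000 ≈ 0.928100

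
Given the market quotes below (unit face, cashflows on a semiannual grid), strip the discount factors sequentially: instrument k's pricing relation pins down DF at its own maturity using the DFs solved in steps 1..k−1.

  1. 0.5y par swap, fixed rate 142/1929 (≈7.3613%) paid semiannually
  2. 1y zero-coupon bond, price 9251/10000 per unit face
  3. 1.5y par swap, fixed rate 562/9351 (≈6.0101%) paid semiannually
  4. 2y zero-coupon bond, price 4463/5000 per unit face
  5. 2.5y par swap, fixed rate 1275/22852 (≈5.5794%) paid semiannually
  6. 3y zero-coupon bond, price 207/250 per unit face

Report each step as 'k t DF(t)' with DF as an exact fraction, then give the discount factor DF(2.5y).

step 1 [0.5y] swap r/2=71/1929: DF=(1 − 71/1929·(0))/(1+71/1929) = 1929/2000 ≈ 0.964500
step 2 [1y] zero: DF = P = 9251/10000 ≈ 0.925100
step 3 [1.5y] swap r/2=281/9351: DF=(1 − 281/9351·(0.964500+0.925100))/(1+281/9351) = 9157/10000 ≈ 0.915700
step 4 [2y] zero: DF = P = 4463/5000 ≈ 0.892600
step 5 [2.5y] swap r/2=1275/45704: DF=(1 − 1275/45704·(0.964500+0.925100+0.915700+0.892600))/(1+1275/45704) = 349/400 ≈ 0.872500
step 6 [3y] zero: DF = P = 207/250 ≈ 0.828000

1 1/2 1929/2000
2 1 9251/10000
3 3/2 9157/10000
4 2 4463/5000
5 5/2 349/400
6 3 207/250
DF(2.5y) = 349/400 ≈ 0.872500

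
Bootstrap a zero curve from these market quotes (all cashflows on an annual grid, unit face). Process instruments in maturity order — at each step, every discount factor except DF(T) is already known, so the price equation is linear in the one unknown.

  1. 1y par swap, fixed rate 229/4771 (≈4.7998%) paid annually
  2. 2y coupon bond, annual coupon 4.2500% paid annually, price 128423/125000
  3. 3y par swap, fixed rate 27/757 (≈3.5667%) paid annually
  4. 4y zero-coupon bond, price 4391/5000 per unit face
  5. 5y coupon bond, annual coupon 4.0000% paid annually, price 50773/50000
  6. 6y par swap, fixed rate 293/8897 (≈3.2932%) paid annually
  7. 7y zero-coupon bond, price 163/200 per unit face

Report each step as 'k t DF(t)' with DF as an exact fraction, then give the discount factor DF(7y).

step 1 [1y] swap r/1=229/4771: DF=(1 − 229/4771·(0))/(1+229/4771) = 4771/5000 ≈ 0.954200
step 2 [2y] bond c/1=17/400: DF=(128423/125000 − 17/400·(0.954200))/(1+17/400) = 4733/5000 ≈ 0.946600
step 3 [3y] swap r/1=27/757: DF=(1 − 27/757·(0.954200+0.946600))/(1+27/757) = 9001/10000 ≈ 0.900100
step 4 [4y] zero: DF = P = 4391/5000 ≈ 0.878200
step 5 [5y] bond c/1=1/25: DF=(50773/50000 − 1/25·(0.954200+0.946600+0.900100+0.878200))/(1+1/25) = 8349/10000 ≈ 0.834900
step 6 [6y] swap r/1=293/8897: DF=(1 − 293/8897·(0.954200+0.946600+0.900100+0.878200+0.834900))/(1+293/8897) = 4121/5000 ≈ 0.824200
step 7 [7y] zero: DF = P = 163/200 ≈ 0.815000

1 1 4771/5000
2 2 4733/5000
3 3 9001/10000
4 4 4391/5000
5 5 8349/10000
6 6 4121/5000
7 7 163/200
DF(7y) = 163/200 ≈ 0.815000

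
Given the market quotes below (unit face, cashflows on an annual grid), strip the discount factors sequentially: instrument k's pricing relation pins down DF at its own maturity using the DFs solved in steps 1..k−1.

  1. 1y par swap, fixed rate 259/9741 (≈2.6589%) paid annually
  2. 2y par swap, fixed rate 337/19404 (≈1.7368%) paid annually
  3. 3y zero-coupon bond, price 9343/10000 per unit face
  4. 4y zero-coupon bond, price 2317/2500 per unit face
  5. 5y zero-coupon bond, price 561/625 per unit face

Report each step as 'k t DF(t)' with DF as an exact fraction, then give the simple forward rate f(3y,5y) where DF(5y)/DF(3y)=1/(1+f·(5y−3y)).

1 1 9741/10000
2 2 9663/10000
3 3 9343/10000
4 4 2317/2500
5 5 561/625
f(3y,5y) = ((9343/10000)/(561/625) − 1)/(2) = 367/17952 ≈ 2.0443%

step 1 [1y] swap r/1=259/9741: DF=(1 − 259/9741·(0))/(1+259/9741) = 9741/10000 ≈ 0.974100
step 2 [2y] swap r/1=337/19404: DF=(1 − 337/19404·(0.974100))/(1+337/19404) = 9663/10000 ≈ 0.966300
step 3 [3y] zero: DF = P = 9343/10000 ≈ 0.934300
step 4 [4y] zero: DF = P = 2317/2500 ≈ 0.926800
step 5 [5y] zero: DF = P = 561/625 ≈ 0.897600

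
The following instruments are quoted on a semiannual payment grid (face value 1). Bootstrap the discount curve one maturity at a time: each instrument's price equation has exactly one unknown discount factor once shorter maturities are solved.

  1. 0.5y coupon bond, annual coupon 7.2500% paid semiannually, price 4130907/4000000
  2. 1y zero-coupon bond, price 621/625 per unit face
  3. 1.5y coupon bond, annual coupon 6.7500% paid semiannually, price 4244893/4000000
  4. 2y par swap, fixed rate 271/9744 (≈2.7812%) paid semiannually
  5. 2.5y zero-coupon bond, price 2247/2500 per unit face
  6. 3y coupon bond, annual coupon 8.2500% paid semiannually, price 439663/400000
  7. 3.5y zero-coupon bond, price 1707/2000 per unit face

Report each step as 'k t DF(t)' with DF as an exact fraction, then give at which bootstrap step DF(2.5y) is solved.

1 1/2 4983/5000
2 1 621/625
3 3/2 601/625
4 2 4729/5000
5 5/2 2247/2500
6 3 541/625
7 7/2 1707/2000
DF(2.5y) is solved at step 5

step 1 [0.5y] bond c/2=29/800: DF=(4130907/4000000 − 29/800·(0))/(1+29/800) = 4983/5000 ≈ 0.996600
step 2 [1y] zero: DF = P = 621/625 ≈ 0.993600
step 3 [1.5y] bond c/2=27/800: DF=(4244893/4000000 − 27/800·(0.996600+0.993600))/(1+27/800) = 601/625 ≈ 0.961600
step 4 [2y] swap r/2=271/19488: DF=(1 − 271/19488·(0.996600+0.993600+0.961600))/(1+271/19488) = 4729/5000 ≈ 0.945800
step 5 [2.5y] zero: DF = P = 2247/2500 ≈ 0.898800
step 6 [3y] bond c/2=33/800: DF=(439663/400000 − 33/800·(0.996600+0.993600+0.961600+0.945800+0.898800))/(1+33/800) = 541/625 ≈ 0.865600
step 7 [3.5y] zero: DF = P = 1707/2000 ≈ 0.853500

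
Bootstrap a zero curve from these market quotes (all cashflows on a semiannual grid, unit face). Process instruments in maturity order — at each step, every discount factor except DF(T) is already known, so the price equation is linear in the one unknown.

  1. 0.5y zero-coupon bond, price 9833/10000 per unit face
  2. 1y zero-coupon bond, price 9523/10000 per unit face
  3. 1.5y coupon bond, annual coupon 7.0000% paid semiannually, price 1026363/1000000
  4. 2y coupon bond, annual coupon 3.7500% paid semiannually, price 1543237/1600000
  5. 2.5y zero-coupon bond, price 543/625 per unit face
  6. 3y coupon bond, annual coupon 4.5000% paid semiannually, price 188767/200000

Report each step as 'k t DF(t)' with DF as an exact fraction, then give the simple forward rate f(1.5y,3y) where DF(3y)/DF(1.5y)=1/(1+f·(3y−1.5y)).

1 1/2 9833/10000
2 1 9523/10000
3 3/2 4631/5000
4 2 8941/10000
5 5/2 543/625
6 3 8213/10000
f(1.5y,3y) = ((4631/5000)/(8213/10000) − 1)/(3/2) = 2098/24639 ≈ 8.5150%

step 1 [0.5y] zero: DF = P = 9833/10000 ≈ 0.983300
step 2 [1y] zero: DF = P = 9523/10000 ≈ 0.952300
step 3 [1.5y] bond c/2=7/200: DF=(1026363/1000000 − 7/200·(0.983300+0.952300))/(1+7/200) = 4631/5000 ≈ 0.926200
step 4 [2y] bond c/2=3/160: DF=(1543237/1600000 − 3/160·(0.983300+0.952300+0.926200))/(1+3/160) = 8941/10000 ≈ 0.894100
step 5 [2.5y] zero: DF = P = 543/625 ≈ 0.868800
step 6 [3y] bond c/2=9/400: DF=(188767/200000 − 9/400·(0.983300+0.952300+0.926200+0.894100+0.868800))/(1+9/400) = 8213/10000 ≈ 0.821300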